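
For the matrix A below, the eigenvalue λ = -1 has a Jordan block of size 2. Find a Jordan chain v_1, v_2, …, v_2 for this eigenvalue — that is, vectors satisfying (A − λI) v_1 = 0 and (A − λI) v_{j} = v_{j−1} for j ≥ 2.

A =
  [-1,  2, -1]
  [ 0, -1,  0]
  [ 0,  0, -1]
A Jordan chain for λ = -1 of length 2:
v_1 = (2, 0, 0)ᵀ
v_2 = (0, 1, 0)ᵀ

Let N = A − (-1)·I. We want v_2 with N^2 v_2 = 0 but N^1 v_2 ≠ 0; then v_{j-1} := N · v_j for j = 2, …, 2.

Pick v_2 = (0, 1, 0)ᵀ.
Then v_1 = N · v_2 = (2, 0, 0)ᵀ.

Sanity check: (A − (-1)·I) v_1 = (0, 0, 0)ᵀ = 0. ✓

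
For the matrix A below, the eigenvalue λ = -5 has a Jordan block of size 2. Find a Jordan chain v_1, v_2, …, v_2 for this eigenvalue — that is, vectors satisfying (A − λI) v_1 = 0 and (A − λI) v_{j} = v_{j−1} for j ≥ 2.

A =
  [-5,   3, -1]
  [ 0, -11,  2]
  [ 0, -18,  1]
A Jordan chain for λ = -5 of length 2:
v_1 = (3, -6, -18)ᵀ
v_2 = (0, 1, 0)ᵀ

Let N = A − (-5)·I. We want v_2 with N^2 v_2 = 0 but N^1 v_2 ≠ 0; then v_{j-1} := N · v_j for j = 2, …, 2.

Pick v_2 = (0, 1, 0)ᵀ.
Then v_1 = N · v_2 = (3, -6, -18)ᵀ.

Sanity check: (A − (-5)·I) v_1 = (0, 0, 0)ᵀ = 0. ✓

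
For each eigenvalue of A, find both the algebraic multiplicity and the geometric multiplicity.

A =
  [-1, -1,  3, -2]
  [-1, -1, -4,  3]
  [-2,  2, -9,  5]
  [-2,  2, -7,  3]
λ = -2: alg = 4, geom = 2

Step 1 — factor the characteristic polynomial to read off the algebraic multiplicities:
  χ_A(x) = (x + 2)^4

Step 2 — compute geometric multiplicities via the rank-nullity identity g(λ) = n − rank(A − λI):
  rank(A − (-2)·I) = 2, so dim ker(A − (-2)·I) = n − 2 = 2

Summary:
  λ = -2: algebraic multiplicity = 4, geometric multiplicity = 2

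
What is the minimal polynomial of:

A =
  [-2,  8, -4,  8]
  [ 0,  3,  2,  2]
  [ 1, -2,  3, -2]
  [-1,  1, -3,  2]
x^2 - 3*x + 2

The characteristic polynomial is χ_A(x) = (x - 2)^2*(x - 1)^2, so the eigenvalues are known. The minimal polynomial is
  m_A(x) = Π_λ (x − λ)^{k_λ}
where k_λ is the size of the *largest* Jordan block for λ (equivalently, the smallest k with (A − λI)^k v = 0 for every generalised eigenvector v of λ).

  λ = 1: largest Jordan block has size 1, contributing (x − 1)
  λ = 2: largest Jordan block has size 1, contributing (x − 2)

So m_A(x) = (x - 2)*(x - 1) = x^2 - 3*x + 2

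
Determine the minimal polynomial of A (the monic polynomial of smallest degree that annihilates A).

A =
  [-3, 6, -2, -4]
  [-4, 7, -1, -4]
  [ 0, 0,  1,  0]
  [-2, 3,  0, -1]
x^3 - 3*x^2 + 3*x - 1

The characteristic polynomial is χ_A(x) = (x - 1)^4, so the eigenvalues are known. The minimal polynomial is
  m_A(x) = Π_λ (x − λ)^{k_λ}
where k_λ is the size of the *largest* Jordan block for λ (equivalently, the smallest k with (A − λI)^k v = 0 for every generalised eigenvector v of λ).

  λ = 1: largest Jordan block has size 3, contributing (x − 1)^3

So m_A(x) = (x - 1)^3 = x^3 - 3*x^2 + 3*x - 1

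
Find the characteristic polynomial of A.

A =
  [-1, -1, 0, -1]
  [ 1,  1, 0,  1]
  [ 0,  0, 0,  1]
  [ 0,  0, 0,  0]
x^4

Expanding det(x·I − A) (e.g. by cofactor expansion or by noting that A is similar to its Jordan form J, which has the same characteristic polynomial as A) gives
  χ_A(x) = x^4
which factors as x^4. The eigenvalues (with algebraic multiplicities) are λ = 0 with multiplicity 4.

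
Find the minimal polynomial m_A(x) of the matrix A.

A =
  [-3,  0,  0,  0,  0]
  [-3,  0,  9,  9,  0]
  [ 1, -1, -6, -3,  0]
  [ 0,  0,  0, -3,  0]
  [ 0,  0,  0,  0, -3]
x^2 + 6*x + 9

The characteristic polynomial is χ_A(x) = (x + 3)^5, so the eigenvalues are known. The minimal polynomial is
  m_A(x) = Π_λ (x − λ)^{k_λ}
where k_λ is the size of the *largest* Jordan block for λ (equivalently, the smallest k with (A − λI)^k v = 0 for every generalised eigenvector v of λ).

  λ = -3: largest Jordan block has size 2, contributing (x + 3)^2

So m_A(x) = (x + 3)^2 = x^2 + 6*x + 9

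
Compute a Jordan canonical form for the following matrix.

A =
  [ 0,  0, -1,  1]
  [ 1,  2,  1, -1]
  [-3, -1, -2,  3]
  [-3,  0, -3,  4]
J_3(1) ⊕ J_1(1)

The characteristic polynomial is
  det(x·I − A) = x^4 - 4*x^3 + 6*x^2 - 4*x + 1 = (x - 1)^4

Eigenvalues and multiplicities (the geometric multiplicity of λ is n − rank(A − λI), which equals the number of Jordan blocks for λ):
  λ = 1: algebraic multiplicity = 4, geometric multiplicity = 2

Determining the block sizes for each eigenvalue:
  λ = 1: with am = 4 and gm = 2, the partition is not yet determined (e.g. several partitions of 4 into 2 parts exist). Let N = A − (1)·I. Computing rank(N^1) = 2, rank(N^2) = 1, rank(N^3) = 0; the number of blocks of size ≥ j is rank(N^{j−1}) − rank(N^j), giving [2, 1, 1]. So we have 1 block(s) of size 3, 1 block(s) of size 1 → block sizes [3, 1]

Assembling the blocks gives a Jordan form
J =
  [1, 1, 0, 0]
  [0, 1, 1, 0]
  [0, 0, 1, 0]
  [0, 0, 0, 1]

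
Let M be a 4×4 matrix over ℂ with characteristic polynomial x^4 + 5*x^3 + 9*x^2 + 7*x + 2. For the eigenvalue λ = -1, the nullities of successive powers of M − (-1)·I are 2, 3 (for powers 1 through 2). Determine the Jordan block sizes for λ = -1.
Block sizes for λ = -1: [2, 1]

From the dimensions of kernels of powers, the number of Jordan blocks of size at least j is d_j − d_{j−1} where d_j = dim ker(N^j) (with d_0 = 0). Computing the differences gives [2, 1].
The number of blocks of size exactly k is (#blocks of size ≥ k) − (#blocks of size ≥ k + 1), so the partition is: 1 block(s) of size 1, 1 block(s) of size 2.
In nonincreasing order the block sizes are [2, 1].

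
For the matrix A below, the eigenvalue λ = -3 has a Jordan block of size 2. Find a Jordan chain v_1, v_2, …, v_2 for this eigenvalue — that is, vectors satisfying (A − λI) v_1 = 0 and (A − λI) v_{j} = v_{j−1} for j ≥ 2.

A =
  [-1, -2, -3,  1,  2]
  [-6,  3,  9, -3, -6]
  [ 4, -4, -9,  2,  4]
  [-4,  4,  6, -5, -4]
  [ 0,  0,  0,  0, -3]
A Jordan chain for λ = -3 of length 2:
v_1 = (2, -6, 4, -4, 0)ᵀ
v_2 = (1, 0, 0, 0, 0)ᵀ

Let N = A − (-3)·I. We want v_2 with N^2 v_2 = 0 but N^1 v_2 ≠ 0; then v_{j-1} := N · v_j for j = 2, …, 2.

Pick v_2 = (1, 0, 0, 0, 0)ᵀ.
Then v_1 = N · v_2 = (2, -6, 4, -4, 0)ᵀ.

Sanity check: (A − (-3)·I) v_1 = (0, 0, 0, 0, 0)ᵀ = 0. ✓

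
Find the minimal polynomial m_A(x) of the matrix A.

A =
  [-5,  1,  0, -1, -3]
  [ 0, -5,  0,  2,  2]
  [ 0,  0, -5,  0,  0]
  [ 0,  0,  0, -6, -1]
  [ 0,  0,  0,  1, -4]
x^2 + 10*x + 25

The characteristic polynomial is χ_A(x) = (x + 5)^5, so the eigenvalues are known. The minimal polynomial is
  m_A(x) = Π_λ (x − λ)^{k_λ}
where k_λ is the size of the *largest* Jordan block for λ (equivalently, the smallest k with (A − λI)^k v = 0 for every generalised eigenvector v of λ).

  λ = -5: largest Jordan block has size 2, contributing (x + 5)^2

So m_A(x) = (x + 5)^2 = x^2 + 10*x + 25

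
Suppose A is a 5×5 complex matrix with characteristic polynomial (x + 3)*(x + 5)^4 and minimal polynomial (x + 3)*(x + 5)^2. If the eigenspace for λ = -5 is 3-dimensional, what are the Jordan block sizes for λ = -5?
Block sizes for λ = -5: [2, 1, 1]

Step 1 — from the characteristic polynomial, algebraic multiplicity of λ = -5 is 4. From dim ker(A − (-5)·I) = 3, there are exactly 3 Jordan blocks for λ = -5.
Step 2 — from the minimal polynomial, the factor (x + 5)^2 tells us the largest block for λ = -5 has size 2.
Step 3 — with total size 4, 3 blocks, and largest block 2, the block sizes (in nonincreasing order) are [2, 1, 1].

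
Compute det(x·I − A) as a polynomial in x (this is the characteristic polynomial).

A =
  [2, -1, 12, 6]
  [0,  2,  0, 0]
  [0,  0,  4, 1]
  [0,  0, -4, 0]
x^4 - 8*x^3 + 24*x^2 - 32*x + 16

Expanding det(x·I − A) (e.g. by cofactor expansion or by noting that A is similar to its Jordan form J, which has the same characteristic polynomial as A) gives
  χ_A(x) = x^4 - 8*x^3 + 24*x^2 - 32*x + 16
which factors as (x - 2)^4. The eigenvalues (with algebraic multiplicities) are λ = 2 with multiplicity 4.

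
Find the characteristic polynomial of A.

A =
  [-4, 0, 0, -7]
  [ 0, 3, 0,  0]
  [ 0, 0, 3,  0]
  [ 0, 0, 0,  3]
x^4 - 5*x^3 - 9*x^2 + 81*x - 108

Expanding det(x·I − A) (e.g. by cofactor expansion or by noting that A is similar to its Jordan form J, which has the same characteristic polynomial as A) gives
  χ_A(x) = x^4 - 5*x^3 - 9*x^2 + 81*x - 108
which factors as (x - 3)^3*(x + 4). The eigenvalues (with algebraic multiplicities) are λ = -4 with multiplicity 1, λ = 3 with multiplicity 3.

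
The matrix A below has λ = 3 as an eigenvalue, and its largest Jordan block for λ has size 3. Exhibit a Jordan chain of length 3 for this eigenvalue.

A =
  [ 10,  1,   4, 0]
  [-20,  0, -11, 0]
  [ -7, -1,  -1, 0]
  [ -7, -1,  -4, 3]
A Jordan chain for λ = 3 of length 3:
v_1 = (1, -3, -1, -1)ᵀ
v_2 = (7, -20, -7, -7)ᵀ
v_3 = (1, 0, 0, 0)ᵀ

Let N = A − (3)·I. We want v_3 with N^3 v_3 = 0 but N^2 v_3 ≠ 0; then v_{j-1} := N · v_j for j = 3, …, 2.

Pick v_3 = (1, 0, 0, 0)ᵀ.
Then v_2 = N · v_3 = (7, -20, -7, -7)ᵀ.
Then v_1 = N · v_2 = (1, -3, -1, -1)ᵀ.

Sanity check: (A − (3)·I) v_1 = (0, 0, 0, 0)ᵀ = 0. ✓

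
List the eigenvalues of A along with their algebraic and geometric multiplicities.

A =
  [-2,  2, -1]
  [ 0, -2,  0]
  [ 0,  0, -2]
λ = -2: alg = 3, geom = 2

Step 1 — factor the characteristic polynomial to read off the algebraic multiplicities:
  χ_A(x) = (x + 2)^3

Step 2 — compute geometric multiplicities via the rank-nullity identity g(λ) = n − rank(A − λI):
  rank(A − (-2)·I) = 1, so dim ker(A − (-2)·I) = n − 1 = 2

Summary:
  λ = -2: algebraic multiplicity = 3, geometric multiplicity = 2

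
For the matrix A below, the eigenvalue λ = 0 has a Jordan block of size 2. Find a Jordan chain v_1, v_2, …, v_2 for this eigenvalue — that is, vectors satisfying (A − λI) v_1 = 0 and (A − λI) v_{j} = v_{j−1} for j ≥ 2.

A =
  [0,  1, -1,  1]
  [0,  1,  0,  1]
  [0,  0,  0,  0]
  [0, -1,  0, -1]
A Jordan chain for λ = 0 of length 2:
v_1 = (1, 1, 0, -1)ᵀ
v_2 = (0, 1, 0, 0)ᵀ

Let N = A − (0)·I. We want v_2 with N^2 v_2 = 0 but N^1 v_2 ≠ 0; then v_{j-1} := N · v_j for j = 2, …, 2.

Pick v_2 = (0, 1, 0, 0)ᵀ.
Then v_1 = N · v_2 = (1, 1, 0, -1)ᵀ.

Sanity check: (A − (0)·I) v_1 = (0, 0, 0, 0)ᵀ = 0. ✓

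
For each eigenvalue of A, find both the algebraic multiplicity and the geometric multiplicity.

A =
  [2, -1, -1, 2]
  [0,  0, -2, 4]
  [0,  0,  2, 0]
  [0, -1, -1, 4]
λ = 2: alg = 4, geom = 3

Step 1 — factor the characteristic polynomial to read off the algebraic multiplicities:
  χ_A(x) = (x - 2)^4

Step 2 — compute geometric multiplicities via the rank-nullity identity g(λ) = n − rank(A − λI):
  rank(A − (2)·I) = 1, so dim ker(A − (2)·I) = n − 1 = 3

Summary:
  λ = 2: algebraic multiplicity = 4, geometric multiplicity = 3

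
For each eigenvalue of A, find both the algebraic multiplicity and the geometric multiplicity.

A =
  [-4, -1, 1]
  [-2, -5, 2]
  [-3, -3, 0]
λ = -3: alg = 3, geom = 2

Step 1 — factor the characteristic polynomial to read off the algebraic multiplicities:
  χ_A(x) = (x + 3)^3

Step 2 — compute geometric multiplicities via the rank-nullity identity g(λ) = n − rank(A − λI):
  rank(A − (-3)·I) = 1, so dim ker(A − (-3)·I) = n − 1 = 2

Summary:
  λ = -3: algebraic multiplicity = 3, geometric multiplicity = 2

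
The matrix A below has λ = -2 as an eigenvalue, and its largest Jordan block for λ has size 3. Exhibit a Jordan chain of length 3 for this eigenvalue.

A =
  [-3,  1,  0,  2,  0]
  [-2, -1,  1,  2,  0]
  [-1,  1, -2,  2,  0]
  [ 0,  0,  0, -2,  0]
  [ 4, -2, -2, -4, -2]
A Jordan chain for λ = -2 of length 3:
v_1 = (-1, -1, -1, 0, 2)ᵀ
v_2 = (-1, -2, -1, 0, 4)ᵀ
v_3 = (1, 0, 0, 0, 0)ᵀ

Let N = A − (-2)·I. We want v_3 with N^3 v_3 = 0 but N^2 v_3 ≠ 0; then v_{j-1} := N · v_j for j = 3, …, 2.

Pick v_3 = (1, 0, 0, 0, 0)ᵀ.
Then v_2 = N · v_3 = (-1, -2, -1, 0, 4)ᵀ.
Then v_1 = N · v_2 = (-1, -1, -1, 0, 2)ᵀ.

Sanity check: (A − (-2)·I) v_1 = (0, 0, 0, 0, 0)ᵀ = 0. ✓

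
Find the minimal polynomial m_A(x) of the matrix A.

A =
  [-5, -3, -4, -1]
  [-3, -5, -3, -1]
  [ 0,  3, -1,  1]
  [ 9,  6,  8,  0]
x^4 + 11*x^3 + 42*x^2 + 68*x + 40

The characteristic polynomial is χ_A(x) = (x + 2)^3*(x + 5), so the eigenvalues are known. The minimal polynomial is
  m_A(x) = Π_λ (x − λ)^{k_λ}
where k_λ is the size of the *largest* Jordan block for λ (equivalently, the smallest k with (A − λI)^k v = 0 for every generalised eigenvector v of λ).

  λ = -5: largest Jordan block has size 1, contributing (x + 5)
  λ = -2: largest Jordan block has size 3, contributing (x + 2)^3

So m_A(x) = (x + 2)^3*(x + 5) = x^4 + 11*x^3 + 42*x^2 + 68*x + 40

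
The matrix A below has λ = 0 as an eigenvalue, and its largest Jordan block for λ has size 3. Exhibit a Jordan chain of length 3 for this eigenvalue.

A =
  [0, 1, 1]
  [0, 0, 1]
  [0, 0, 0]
A Jordan chain for λ = 0 of length 3:
v_1 = (1, 0, 0)ᵀ
v_2 = (1, 1, 0)ᵀ
v_3 = (0, 0, 1)ᵀ

Let N = A − (0)·I. We want v_3 with N^3 v_3 = 0 but N^2 v_3 ≠ 0; then v_{j-1} := N · v_j for j = 3, …, 2.

Pick v_3 = (0, 0, 1)ᵀ.
Then v_2 = N · v_3 = (1, 1, 0)ᵀ.
Then v_1 = N · v_2 = (1, 0, 0)ᵀ.

Sanity check: (A − (0)·I) v_1 = (0, 0, 0)ᵀ = 0. ✓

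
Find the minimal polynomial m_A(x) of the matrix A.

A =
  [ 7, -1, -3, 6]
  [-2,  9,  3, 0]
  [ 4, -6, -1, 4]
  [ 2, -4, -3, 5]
x^3 - 15*x^2 + 75*x - 125

The characteristic polynomial is χ_A(x) = (x - 5)^4, so the eigenvalues are known. The minimal polynomial is
  m_A(x) = Π_λ (x − λ)^{k_λ}
where k_λ is the size of the *largest* Jordan block for λ (equivalently, the smallest k with (A − λI)^k v = 0 for every generalised eigenvector v of λ).

  λ = 5: largest Jordan block has size 3, contributing (x − 5)^3

So m_A(x) = (x - 5)^3 = x^3 - 15*x^2 + 75*x - 125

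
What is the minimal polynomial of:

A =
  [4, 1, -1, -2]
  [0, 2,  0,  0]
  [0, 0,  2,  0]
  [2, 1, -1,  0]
x^2 - 4*x + 4

The characteristic polynomial is χ_A(x) = (x - 2)^4, so the eigenvalues are known. The minimal polynomial is
  m_A(x) = Π_λ (x − λ)^{k_λ}
where k_λ is the size of the *largest* Jordan block for λ (equivalently, the smallest k with (A − λI)^k v = 0 for every generalised eigenvector v of λ).

  λ = 2: largest Jordan block has size 2, contributing (x − 2)^2

So m_A(x) = (x - 2)^2 = x^2 - 4*x + 4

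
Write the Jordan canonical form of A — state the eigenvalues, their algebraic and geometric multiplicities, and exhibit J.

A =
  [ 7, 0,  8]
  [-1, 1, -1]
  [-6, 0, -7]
J_1(-1) ⊕ J_2(1)

The characteristic polynomial is
  det(x·I − A) = x^3 - x^2 - x + 1 = (x - 1)^2*(x + 1)

Eigenvalues and multiplicities (the geometric multiplicity of λ is n − rank(A − λI), which equals the number of Jordan blocks for λ):
  λ = -1: algebraic multiplicity = 1, geometric multiplicity = 1
  λ = 1: algebraic multiplicity = 2, geometric multiplicity = 1

Determining the block sizes for each eigenvalue:
  λ = -1: one block (gm = 1), so the single block has size am = 1 → block sizes [1]
  λ = 1: one block (gm = 1), so the single block has size am = 2 → block sizes [2]

Assembling the blocks gives a Jordan form
J =
  [-1, 0, 0]
  [ 0, 1, 1]
  [ 0, 0, 1]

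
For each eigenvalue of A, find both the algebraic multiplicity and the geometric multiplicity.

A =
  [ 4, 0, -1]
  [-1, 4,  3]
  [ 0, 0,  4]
λ = 4: alg = 3, geom = 1

Step 1 — factor the characteristic polynomial to read off the algebraic multiplicities:
  χ_A(x) = (x - 4)^3

Step 2 — compute geometric multiplicities via the rank-nullity identity g(λ) = n − rank(A − λI):
  rank(A − (4)·I) = 2, so dim ker(A − (4)·I) = n − 2 = 1

Summary:
  λ = 4: algebraic multiplicity = 3, geometric multiplicity = 1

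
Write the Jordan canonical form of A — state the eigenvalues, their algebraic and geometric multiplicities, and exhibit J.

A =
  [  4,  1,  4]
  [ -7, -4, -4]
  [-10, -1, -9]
J_3(-3)

The characteristic polynomial is
  det(x·I − A) = x^3 + 9*x^2 + 27*x + 27 = (x + 3)^3

Eigenvalues and multiplicities (the geometric multiplicity of λ is n − rank(A − λI), which equals the number of Jordan blocks for λ):
  λ = -3: algebraic multiplicity = 3, geometric multiplicity = 1

Determining the block sizes for each eigenvalue:
  λ = -3: one block (gm = 1), so the single block has size am = 3 → block sizes [3]

Assembling the blocks gives a Jordan form
J =
  [-3,  1,  0]
  [ 0, -3,  1]
  [ 0,  0, -3]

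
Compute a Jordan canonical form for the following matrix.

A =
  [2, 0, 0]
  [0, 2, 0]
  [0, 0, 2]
J_1(2) ⊕ J_1(2) ⊕ J_1(2)

The characteristic polynomial is
  det(x·I − A) = x^3 - 6*x^2 + 12*x - 8 = (x - 2)^3

Eigenvalues and multiplicities (the geometric multiplicity of λ is n − rank(A − λI), which equals the number of Jordan blocks for λ):
  λ = 2: algebraic multiplicity = 3, geometric multiplicity = 3

Determining the block sizes for each eigenvalue:
  λ = 2: gm = am = 3, so every block has size 1 → block sizes [1, 1, 1]

Assembling the blocks gives a Jordan form
J =
  [2, 0, 0]
  [0, 2, 0]
  [0, 0, 2]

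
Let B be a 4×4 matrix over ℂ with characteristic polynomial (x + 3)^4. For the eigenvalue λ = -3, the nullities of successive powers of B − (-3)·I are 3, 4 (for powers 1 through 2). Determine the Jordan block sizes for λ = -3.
Block sizes for λ = -3: [2, 1, 1]

From the dimensions of kernels of powers, the number of Jordan blocks of size at least j is d_j − d_{j−1} where d_j = dim ker(N^j) (with d_0 = 0). Computing the differences gives [3, 1].
The number of blocks of size exactly k is (#blocks of size ≥ k) − (#blocks of size ≥ k + 1), so the partition is: 2 block(s) of size 1, 1 block(s) of size 2.
In nonincreasing order the block sizes are [2, 1, 1].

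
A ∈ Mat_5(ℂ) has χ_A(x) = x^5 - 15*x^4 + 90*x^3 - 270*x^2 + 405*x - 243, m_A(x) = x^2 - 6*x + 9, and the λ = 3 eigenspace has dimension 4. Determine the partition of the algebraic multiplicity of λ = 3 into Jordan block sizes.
Block sizes for λ = 3: [2, 1, 1, 1]

Step 1 — from the characteristic polynomial, algebraic multiplicity of λ = 3 is 5. From dim ker(A − (3)·I) = 4, there are exactly 4 Jordan blocks for λ = 3.
Step 2 — from the minimal polynomial, the factor (x − 3)^2 tells us the largest block for λ = 3 has size 2.
Step 3 — with total size 5, 4 blocks, and largest block 2, the block sizes (in nonincreasing order) are [2, 1, 1, 1].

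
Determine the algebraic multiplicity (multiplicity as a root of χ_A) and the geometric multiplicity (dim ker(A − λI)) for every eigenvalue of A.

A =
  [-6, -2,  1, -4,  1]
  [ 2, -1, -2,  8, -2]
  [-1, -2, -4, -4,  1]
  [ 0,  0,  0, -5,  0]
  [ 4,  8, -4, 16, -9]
λ = -5: alg = 5, geom = 4

Step 1 — factor the characteristic polynomial to read off the algebraic multiplicities:
  χ_A(x) = (x + 5)^5

Step 2 — compute geometric multiplicities via the rank-nullity identity g(λ) = n − rank(A − λI):
  rank(A − (-5)·I) = 1, so dim ker(A − (-5)·I) = n − 1 = 4

Summary:
  λ = -5: algebraic multiplicity = 5, geometric multiplicity = 4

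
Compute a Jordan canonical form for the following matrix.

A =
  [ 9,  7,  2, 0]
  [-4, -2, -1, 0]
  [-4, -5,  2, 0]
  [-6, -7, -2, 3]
J_3(3) ⊕ J_1(3)

The characteristic polynomial is
  det(x·I − A) = x^4 - 12*x^3 + 54*x^2 - 108*x + 81 = (x - 3)^4

Eigenvalues and multiplicities (the geometric multiplicity of λ is n − rank(A − λI), which equals the number of Jordan blocks for λ):
  λ = 3: algebraic multiplicity = 4, geometric multiplicity = 2

Determining the block sizes for each eigenvalue:
  λ = 3: with am = 4 and gm = 2, the partition is not yet determined (e.g. several partitions of 4 into 2 parts exist). Let N = A − (3)·I. Computing rank(N^1) = 2, rank(N^2) = 1, rank(N^3) = 0; the number of blocks of size ≥ j is rank(N^{j−1}) − rank(N^j), giving [2, 1, 1]. So we have 1 block(s) of size 3, 1 block(s) of size 1 → block sizes [3, 1]

Assembling the blocks gives a Jordan form
J =
  [3, 1, 0, 0]
  [0, 3, 1, 0]
  [0, 0, 3, 0]
  [0, 0, 0, 3]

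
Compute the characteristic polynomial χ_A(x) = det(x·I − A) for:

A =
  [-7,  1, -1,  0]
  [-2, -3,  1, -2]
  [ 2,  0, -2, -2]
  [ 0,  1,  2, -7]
x^4 + 19*x^3 + 135*x^2 + 425*x + 500

Expanding det(x·I − A) (e.g. by cofactor expansion or by noting that A is similar to its Jordan form J, which has the same characteristic polynomial as A) gives
  χ_A(x) = x^4 + 19*x^3 + 135*x^2 + 425*x + 500
which factors as (x + 4)*(x + 5)^3. The eigenvalues (with algebraic multiplicities) are λ = -5 with multiplicity 3, λ = -4 with multiplicity 1.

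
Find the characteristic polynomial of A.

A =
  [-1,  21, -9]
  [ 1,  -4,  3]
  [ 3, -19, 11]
x^3 - 6*x^2 + 12*x - 8

Expanding det(x·I − A) (e.g. by cofactor expansion or by noting that A is similar to its Jordan form J, which has the same characteristic polynomial as A) gives
  χ_A(x) = x^3 - 6*x^2 + 12*x - 8
which factors as (x - 2)^3. The eigenvalues (with algebraic multiplicities) are λ = 2 with multiplicity 3.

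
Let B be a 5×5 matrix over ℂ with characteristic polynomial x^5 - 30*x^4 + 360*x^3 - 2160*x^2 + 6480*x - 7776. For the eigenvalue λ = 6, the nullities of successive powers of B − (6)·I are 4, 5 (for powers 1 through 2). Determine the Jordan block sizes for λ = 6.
Block sizes for λ = 6: [2, 1, 1, 1]

From the dimensions of kernels of powers, the number of Jordan blocks of size at least j is d_j − d_{j−1} where d_j = dim ker(N^j) (with d_0 = 0). Computing the differences gives [4, 1].
The number of blocks of size exactly k is (#blocks of size ≥ k) − (#blocks of size ≥ k + 1), so the partition is: 3 block(s) of size 1, 1 block(s) of size 2.
In nonincreasing order the block sizes are [2, 1, 1, 1].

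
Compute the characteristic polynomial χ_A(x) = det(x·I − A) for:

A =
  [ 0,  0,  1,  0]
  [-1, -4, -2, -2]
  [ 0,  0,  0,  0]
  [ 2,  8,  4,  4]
x^4

Expanding det(x·I − A) (e.g. by cofactor expansion or by noting that A is similar to its Jordan form J, which has the same characteristic polynomial as A) gives
  χ_A(x) = x^4
which factors as x^4. The eigenvalues (with algebraic multiplicities) are λ = 0 with multiplicity 4.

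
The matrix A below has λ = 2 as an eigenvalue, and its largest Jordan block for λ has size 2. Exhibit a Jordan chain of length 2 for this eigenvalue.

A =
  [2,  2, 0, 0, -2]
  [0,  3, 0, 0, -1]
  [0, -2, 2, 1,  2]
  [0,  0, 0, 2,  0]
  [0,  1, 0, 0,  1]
A Jordan chain for λ = 2 of length 2:
v_1 = (2, 1, -2, 0, 1)ᵀ
v_2 = (0, 1, 0, 0, 0)ᵀ

Let N = A − (2)·I. We want v_2 with N^2 v_2 = 0 but N^1 v_2 ≠ 0; then v_{j-1} := N · v_j for j = 2, …, 2.

Pick v_2 = (0, 1, 0, 0, 0)ᵀ.
Then v_1 = N · v_2 = (2, 1, -2, 0, 1)ᵀ.

Sanity check: (A − (2)·I) v_1 = (0, 0, 0, 0, 0)ᵀ = 0. ✓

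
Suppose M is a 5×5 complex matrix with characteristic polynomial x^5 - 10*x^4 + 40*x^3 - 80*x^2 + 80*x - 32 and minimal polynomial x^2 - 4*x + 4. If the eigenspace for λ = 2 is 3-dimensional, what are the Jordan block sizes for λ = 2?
Block sizes for λ = 2: [2, 2, 1]

Step 1 — from the characteristic polynomial, algebraic multiplicity of λ = 2 is 5. From dim ker(M − (2)·I) = 3, there are exactly 3 Jordan blocks for λ = 2.
Step 2 — from the minimal polynomial, the factor (x − 2)^2 tells us the largest block for λ = 2 has size 2.
Step 3 — with total size 5, 3 blocks, and largest block 2, the block sizes (in nonincreasing order) are [2, 2, 1].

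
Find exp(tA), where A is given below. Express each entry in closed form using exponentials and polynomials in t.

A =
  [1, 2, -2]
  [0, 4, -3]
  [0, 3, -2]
e^{tA} =
  [exp(t), 2*t*exp(t), -2*t*exp(t)]
  [0, 3*t*exp(t) + exp(t), -3*t*exp(t)]
  [0, 3*t*exp(t), -3*t*exp(t) + exp(t)]

Strategy: write A = P · J · P⁻¹ where J is a Jordan canonical form, so e^{tA} = P · e^{tJ} · P⁻¹, and e^{tJ} can be computed block-by-block.

A has Jordan form
J =
  [1, 1, 0]
  [0, 1, 0]
  [0, 0, 1]
(up to reordering of blocks).

Per-block formulas:
  For a 2×2 Jordan block J_2(1): exp(t · J_2(1)) = e^(1t)·(I + t·N), where N is the 2×2 nilpotent shift.
  For a 1×1 block at λ = 1: exp(t · [1]) = [e^(1t)].

After assembling e^{tJ} and conjugating by P, we get:

e^{tA} =
  [exp(t), 2*t*exp(t), -2*t*exp(t)]
  [0, 3*t*exp(t) + exp(t), -3*t*exp(t)]
  [0, 3*t*exp(t), -3*t*exp(t) + exp(t)]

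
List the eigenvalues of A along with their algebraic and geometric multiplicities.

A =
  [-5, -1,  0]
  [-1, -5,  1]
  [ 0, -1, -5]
λ = -5: alg = 3, geom = 1

Step 1 — factor the characteristic polynomial to read off the algebraic multiplicities:
  χ_A(x) = (x + 5)^3

Step 2 — compute geometric multiplicities via the rank-nullity identity g(λ) = n − rank(A − λI):
  rank(A − (-5)·I) = 2, so dim ker(A − (-5)·I) = n − 2 = 1

Summary:
  λ = -5: algebraic multiplicity = 3, geometric multiplicity = 1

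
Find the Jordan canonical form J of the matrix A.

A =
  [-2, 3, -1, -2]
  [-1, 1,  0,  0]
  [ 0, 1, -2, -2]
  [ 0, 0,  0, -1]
J_3(-1) ⊕ J_1(-1)

The characteristic polynomial is
  det(x·I − A) = x^4 + 4*x^3 + 6*x^2 + 4*x + 1 = (x + 1)^4

Eigenvalues and multiplicities (the geometric multiplicity of λ is n − rank(A − λI), which equals the number of Jordan blocks for λ):
  λ = -1: algebraic multiplicity = 4, geometric multiplicity = 2

Determining the block sizes for each eigenvalue:
  λ = -1: with am = 4 and gm = 2, the partition is not yet determined (e.g. several partitions of 4 into 2 parts exist). Let N = A − (-1)·I. Computing rank(N^1) = 2, rank(N^2) = 1, rank(N^3) = 0; the number of blocks of size ≥ j is rank(N^{j−1}) − rank(N^j), giving [2, 1, 1]. So we have 1 block(s) of size 3, 1 block(s) of size 1 → block sizes [3, 1]

Assembling the blocks gives a Jordan form
J =
  [-1,  1,  0,  0]
  [ 0, -1,  1,  0]
  [ 0,  0, -1,  0]
  [ 0,  0,  0, -1]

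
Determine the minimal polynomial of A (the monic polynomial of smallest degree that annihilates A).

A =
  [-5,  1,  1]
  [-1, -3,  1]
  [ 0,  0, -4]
x^2 + 8*x + 16

The characteristic polynomial is χ_A(x) = (x + 4)^3, so the eigenvalues are known. The minimal polynomial is
  m_A(x) = Π_λ (x − λ)^{k_λ}
where k_λ is the size of the *largest* Jordan block for λ (equivalently, the smallest k with (A − λI)^k v = 0 for every generalised eigenvector v of λ).

  λ = -4: largest Jordan block has size 2, contributing (x + 4)^2

So m_A(x) = (x + 4)^2 = x^2 + 8*x + 16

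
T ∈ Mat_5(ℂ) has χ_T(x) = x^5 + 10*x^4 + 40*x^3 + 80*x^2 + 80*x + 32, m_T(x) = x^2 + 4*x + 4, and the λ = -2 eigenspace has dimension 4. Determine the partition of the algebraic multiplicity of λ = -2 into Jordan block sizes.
Block sizes for λ = -2: [2, 1, 1, 1]

Step 1 — from the characteristic polynomial, algebraic multiplicity of λ = -2 is 5. From dim ker(T − (-2)·I) = 4, there are exactly 4 Jordan blocks for λ = -2.
Step 2 — from the minimal polynomial, the factor (x + 2)^2 tells us the largest block for λ = -2 has size 2.
Step 3 — with total size 5, 4 blocks, and largest block 2, the block sizes (in nonincreasing order) are [2, 1, 1, 1].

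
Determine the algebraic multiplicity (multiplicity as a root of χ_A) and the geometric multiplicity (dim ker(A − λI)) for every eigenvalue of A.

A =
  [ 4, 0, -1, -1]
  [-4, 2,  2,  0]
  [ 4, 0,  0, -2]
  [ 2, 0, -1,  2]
λ = 2: alg = 4, geom = 2

Step 1 — factor the characteristic polynomial to read off the algebraic multiplicities:
  χ_A(x) = (x - 2)^4

Step 2 — compute geometric multiplicities via the rank-nullity identity g(λ) = n − rank(A − λI):
  rank(A − (2)·I) = 2, so dim ker(A − (2)·I) = n − 2 = 2

Summary:
  λ = 2: algebraic multiplicity = 4, geometric multiplicity = 2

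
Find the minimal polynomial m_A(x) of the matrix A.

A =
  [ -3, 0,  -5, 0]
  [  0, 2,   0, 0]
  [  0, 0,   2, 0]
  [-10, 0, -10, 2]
x^2 + x - 6

The characteristic polynomial is χ_A(x) = (x - 2)^3*(x + 3), so the eigenvalues are known. The minimal polynomial is
  m_A(x) = Π_λ (x − λ)^{k_λ}
where k_λ is the size of the *largest* Jordan block for λ (equivalently, the smallest k with (A − λI)^k v = 0 for every generalised eigenvector v of λ).

  λ = -3: largest Jordan block has size 1, contributing (x + 3)
  λ = 2: largest Jordan block has size 1, contributing (x − 2)

So m_A(x) = (x - 2)*(x + 3) = x^2 + x - 6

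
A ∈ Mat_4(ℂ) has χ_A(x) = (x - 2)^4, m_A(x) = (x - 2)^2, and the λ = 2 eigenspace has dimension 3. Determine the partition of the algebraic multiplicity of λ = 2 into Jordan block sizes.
Block sizes for λ = 2: [2, 1, 1]

Step 1 — from the characteristic polynomial, algebraic multiplicity of λ = 2 is 4. From dim ker(A − (2)·I) = 3, there are exactly 3 Jordan blocks for λ = 2.
Step 2 — from the minimal polynomial, the factor (x − 2)^2 tells us the largest block for λ = 2 has size 2.
Step 3 — with total size 4, 3 blocks, and largest block 2, the block sizes (in nonincreasing order) are [2, 1, 1].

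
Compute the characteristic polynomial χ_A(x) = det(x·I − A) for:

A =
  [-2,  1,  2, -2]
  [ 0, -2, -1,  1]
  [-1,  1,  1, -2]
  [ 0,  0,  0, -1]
x^4 + 4*x^3 + 6*x^2 + 4*x + 1

Expanding det(x·I − A) (e.g. by cofactor expansion or by noting that A is similar to its Jordan form J, which has the same characteristic polynomial as A) gives
  χ_A(x) = x^4 + 4*x^3 + 6*x^2 + 4*x + 1
which factors as (x + 1)^4. The eigenvalues (with algebraic multiplicities) are λ = -1 with multiplicity 4.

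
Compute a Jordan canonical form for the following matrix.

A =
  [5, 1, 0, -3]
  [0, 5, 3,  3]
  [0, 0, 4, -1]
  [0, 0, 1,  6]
J_2(5) ⊕ J_2(5)

The characteristic polynomial is
  det(x·I − A) = x^4 - 20*x^3 + 150*x^2 - 500*x + 625 = (x - 5)^4

Eigenvalues and multiplicities (the geometric multiplicity of λ is n − rank(A − λI), which equals the number of Jordan blocks for λ):
  λ = 5: algebraic multiplicity = 4, geometric multiplicity = 2

Determining the block sizes for each eigenvalue:
  λ = 5: with am = 4 and gm = 2, the partition is not yet determined (e.g. several partitions of 4 into 2 parts exist). Let N = A − (5)·I. Computing rank(N^1) = 2, rank(N^2) = 0; the number of blocks of size ≥ j is rank(N^{j−1}) − rank(N^j), giving [2, 2]. So we have 2 block(s) of size 2 → block sizes [2, 2]

Assembling the blocks gives a Jordan form
J =
  [5, 1, 0, 0]
  [0, 5, 0, 0]
  [0, 0, 5, 1]
  [0, 0, 0, 5]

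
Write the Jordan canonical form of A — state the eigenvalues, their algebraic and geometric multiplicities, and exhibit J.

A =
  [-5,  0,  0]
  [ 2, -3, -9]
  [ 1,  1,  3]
J_1(-5) ⊕ J_2(0)

The characteristic polynomial is
  det(x·I − A) = x^3 + 5*x^2 = x^2*(x + 5)

Eigenvalues and multiplicities (the geometric multiplicity of λ is n − rank(A − λI), which equals the number of Jordan blocks for λ):
  λ = -5: algebraic multiplicity = 1, geometric multiplicity = 1
  λ = 0: algebraic multiplicity = 2, geometric multiplicity = 1

Determining the block sizes for each eigenvalue:
  λ = -5: one block (gm = 1), so the single block has size am = 1 → block sizes [1]
  λ = 0: one block (gm = 1), so the single block has size am = 2 → block sizes [2]

Assembling the blocks gives a Jordan form
J =
  [-5, 0, 0]
  [ 0, 0, 1]
  [ 0, 0, 0]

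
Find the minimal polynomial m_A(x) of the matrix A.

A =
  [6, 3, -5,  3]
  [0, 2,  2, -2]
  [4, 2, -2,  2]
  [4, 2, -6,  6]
x^3 - 8*x^2 + 20*x - 16

The characteristic polynomial is χ_A(x) = (x - 4)^2*(x - 2)^2, so the eigenvalues are known. The minimal polynomial is
  m_A(x) = Π_λ (x − λ)^{k_λ}
where k_λ is the size of the *largest* Jordan block for λ (equivalently, the smallest k with (A − λI)^k v = 0 for every generalised eigenvector v of λ).

  λ = 2: largest Jordan block has size 2, contributing (x − 2)^2
  λ = 4: largest Jordan block has size 1, contributing (x − 4)

So m_A(x) = (x - 4)*(x - 2)^2 = x^3 - 8*x^2 + 20*x - 16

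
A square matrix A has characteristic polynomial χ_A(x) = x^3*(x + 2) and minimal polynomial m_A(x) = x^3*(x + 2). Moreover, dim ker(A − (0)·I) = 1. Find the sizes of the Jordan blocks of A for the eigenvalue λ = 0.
Block sizes for λ = 0: [3]

Step 1 — from the characteristic polynomial, algebraic multiplicity of λ = 0 is 3. From dim ker(A − (0)·I) = 1, there are exactly 1 Jordan blocks for λ = 0.
Step 2 — from the minimal polynomial, the factor (x − 0)^3 tells us the largest block for λ = 0 has size 3.
Step 3 — with total size 3, 1 blocks, and largest block 3, the block sizes (in nonincreasing order) are [3].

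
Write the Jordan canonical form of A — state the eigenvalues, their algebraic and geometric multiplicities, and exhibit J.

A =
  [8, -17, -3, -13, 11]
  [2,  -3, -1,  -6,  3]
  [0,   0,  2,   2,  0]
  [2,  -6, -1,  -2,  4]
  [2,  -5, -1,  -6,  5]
J_3(2) ⊕ J_2(2)

The characteristic polynomial is
  det(x·I − A) = x^5 - 10*x^4 + 40*x^3 - 80*x^2 + 80*x - 32 = (x - 2)^5

Eigenvalues and multiplicities (the geometric multiplicity of λ is n − rank(A − λI), which equals the number of Jordan blocks for λ):
  λ = 2: algebraic multiplicity = 5, geometric multiplicity = 2

Determining the block sizes for each eigenvalue:
  λ = 2: with am = 5 and gm = 2, the partition is not yet determined (e.g. several partitions of 5 into 2 parts exist). Let N = A − (2)·I. Computing rank(N^1) = 3, rank(N^2) = 1, rank(N^3) = 0; the number of blocks of size ≥ j is rank(N^{j−1}) − rank(N^j), giving [2, 2, 1]. So we have 1 block(s) of size 3, 1 block(s) of size 2 → block sizes [3, 2]

Assembling the blocks gives a Jordan form
J =
  [2, 1, 0, 0, 0]
  [0, 2, 1, 0, 0]
  [0, 0, 2, 0, 0]
  [0, 0, 0, 2, 1]
  [0, 0, 0, 0, 2]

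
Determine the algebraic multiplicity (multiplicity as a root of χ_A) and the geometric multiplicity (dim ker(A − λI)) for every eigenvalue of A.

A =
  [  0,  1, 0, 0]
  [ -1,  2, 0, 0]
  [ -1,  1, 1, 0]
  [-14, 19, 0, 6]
λ = 1: alg = 3, geom = 2; λ = 6: alg = 1, geom = 1

Step 1 — factor the characteristic polynomial to read off the algebraic multiplicities:
  χ_A(x) = (x - 6)*(x - 1)^3

Step 2 — compute geometric multiplicities via the rank-nullity identity g(λ) = n − rank(A − λI):
  rank(A − (1)·I) = 2, so dim ker(A − (1)·I) = n − 2 = 2
  rank(A − (6)·I) = 3, so dim ker(A − (6)·I) = n − 3 = 1

Summary:
  λ = 1: algebraic multiplicity = 3, geometric multiplicity = 2
  λ = 6: algebraic multiplicity = 1, geometric multiplicity = 1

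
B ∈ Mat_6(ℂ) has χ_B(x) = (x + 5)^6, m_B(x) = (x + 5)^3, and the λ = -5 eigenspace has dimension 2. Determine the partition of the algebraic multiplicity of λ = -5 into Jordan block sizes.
Block sizes for λ = -5: [3, 3]

Step 1 — from the characteristic polynomial, algebraic multiplicity of λ = -5 is 6. From dim ker(B − (-5)·I) = 2, there are exactly 2 Jordan blocks for λ = -5.
Step 2 — from the minimal polynomial, the factor (x + 5)^3 tells us the largest block for λ = -5 has size 3.
Step 3 — with total size 6, 2 blocks, and largest block 3, the block sizes (in nonincreasing order) are [3, 3].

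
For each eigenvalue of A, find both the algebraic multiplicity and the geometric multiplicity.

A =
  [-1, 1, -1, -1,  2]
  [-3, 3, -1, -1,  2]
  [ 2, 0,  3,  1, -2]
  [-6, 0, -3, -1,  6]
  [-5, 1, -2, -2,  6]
λ = 2: alg = 5, geom = 3

Step 1 — factor the characteristic polynomial to read off the algebraic multiplicities:
  χ_A(x) = (x - 2)^5

Step 2 — compute geometric multiplicities via the rank-nullity identity g(λ) = n − rank(A − λI):
  rank(A − (2)·I) = 2, so dim ker(A − (2)·I) = n − 2 = 3

Summary:
  λ = 2: algebraic multiplicity = 5, geometric multiplicity = 3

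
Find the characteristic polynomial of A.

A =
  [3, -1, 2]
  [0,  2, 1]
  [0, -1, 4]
x^3 - 9*x^2 + 27*x - 27

Expanding det(x·I − A) (e.g. by cofactor expansion or by noting that A is similar to its Jordan form J, which has the same characteristic polynomial as A) gives
  χ_A(x) = x^3 - 9*x^2 + 27*x - 27
which factors as (x - 3)^3. The eigenvalues (with algebraic multiplicities) are λ = 3 with multiplicity 3.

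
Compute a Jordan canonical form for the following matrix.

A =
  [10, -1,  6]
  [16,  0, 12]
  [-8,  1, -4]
J_2(2) ⊕ J_1(2)

The characteristic polynomial is
  det(x·I − A) = x^3 - 6*x^2 + 12*x - 8 = (x - 2)^3

Eigenvalues and multiplicities (the geometric multiplicity of λ is n − rank(A − λI), which equals the number of Jordan blocks for λ):
  λ = 2: algebraic multiplicity = 3, geometric multiplicity = 2

Determining the block sizes for each eigenvalue:
  λ = 2: 2 blocks summing to 3 forces exactly one block of size 2 and the rest size 1 → block sizes [2, 1]

Assembling the blocks gives a Jordan form
J =
  [2, 1, 0]
  [0, 2, 0]
  [0, 0, 2]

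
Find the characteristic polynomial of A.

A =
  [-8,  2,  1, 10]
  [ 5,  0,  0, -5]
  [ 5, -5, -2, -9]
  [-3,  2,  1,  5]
x^4 + 5*x^3

Expanding det(x·I − A) (e.g. by cofactor expansion or by noting that A is similar to its Jordan form J, which has the same characteristic polynomial as A) gives
  χ_A(x) = x^4 + 5*x^3
which factors as x^3*(x + 5). The eigenvalues (with algebraic multiplicities) are λ = -5 with multiplicity 1, λ = 0 with multiplicity 3.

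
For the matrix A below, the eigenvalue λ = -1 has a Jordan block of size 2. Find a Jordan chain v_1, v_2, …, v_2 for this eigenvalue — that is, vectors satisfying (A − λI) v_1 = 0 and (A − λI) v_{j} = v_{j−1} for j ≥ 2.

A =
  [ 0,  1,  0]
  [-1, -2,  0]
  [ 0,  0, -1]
A Jordan chain for λ = -1 of length 2:
v_1 = (1, -1, 0)ᵀ
v_2 = (1, 0, 0)ᵀ

Let N = A − (-1)·I. We want v_2 with N^2 v_2 = 0 but N^1 v_2 ≠ 0; then v_{j-1} := N · v_j for j = 2, …, 2.

Pick v_2 = (1, 0, 0)ᵀ.
Then v_1 = N · v_2 = (1, -1, 0)ᵀ.

Sanity check: (A − (-1)·I) v_1 = (0, 0, 0)ᵀ = 0. ✓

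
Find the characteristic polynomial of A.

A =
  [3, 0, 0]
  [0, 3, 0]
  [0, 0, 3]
x^3 - 9*x^2 + 27*x - 27

Expanding det(x·I − A) (e.g. by cofactor expansion or by noting that A is similar to its Jordan form J, which has the same characteristic polynomial as A) gives
  χ_A(x) = x^3 - 9*x^2 + 27*x - 27
which factors as (x - 3)^3. The eigenvalues (with algebraic multiplicities) are λ = 3 with multiplicity 3.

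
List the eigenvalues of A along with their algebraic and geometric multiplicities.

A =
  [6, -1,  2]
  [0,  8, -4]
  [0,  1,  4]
λ = 6: alg = 3, geom = 2

Step 1 — factor the characteristic polynomial to read off the algebraic multiplicities:
  χ_A(x) = (x - 6)^3

Step 2 — compute geometric multiplicities via the rank-nullity identity g(λ) = n − rank(A − λI):
  rank(A − (6)·I) = 1, so dim ker(A − (6)·I) = n − 1 = 2

Summary:
  λ = 6: algebraic multiplicity = 3, geometric multiplicity = 2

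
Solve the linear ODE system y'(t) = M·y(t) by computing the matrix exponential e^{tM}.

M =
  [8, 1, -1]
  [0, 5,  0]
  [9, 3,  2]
e^{tM} =
  [3*t*exp(5*t) + exp(5*t), t*exp(5*t), -t*exp(5*t)]
  [0, exp(5*t), 0]
  [9*t*exp(5*t), 3*t*exp(5*t), -3*t*exp(5*t) + exp(5*t)]

Strategy: write M = P · J · P⁻¹ where J is a Jordan canonical form, so e^{tM} = P · e^{tJ} · P⁻¹, and e^{tJ} can be computed block-by-block.

M has Jordan form
J =
  [5, 1, 0]
  [0, 5, 0]
  [0, 0, 5]
(up to reordering of blocks).

Per-block formulas:
  For a 1×1 block at λ = 5: exp(t · [5]) = [e^(5t)].
  For a 2×2 Jordan block J_2(5): exp(t · J_2(5)) = e^(5t)·(I + t·N), where N is the 2×2 nilpotent shift.

After assembling e^{tJ} and conjugating by P, we get:

e^{tM} =
  [3*t*exp(5*t) + exp(5*t), t*exp(5*t), -t*exp(5*t)]
  [0, exp(5*t), 0]
  [9*t*exp(5*t), 3*t*exp(5*t), -3*t*exp(5*t) + exp(5*t)]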